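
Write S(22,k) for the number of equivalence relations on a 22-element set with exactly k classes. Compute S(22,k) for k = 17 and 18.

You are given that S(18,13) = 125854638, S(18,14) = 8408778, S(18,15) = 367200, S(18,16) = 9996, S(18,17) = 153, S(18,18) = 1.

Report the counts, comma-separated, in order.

row 19: T[19][14]=14·8408778+125854638=243577530  T[19][15]=15·367200+8408778=13916778  T[19][16]=16·9996+367200=527136  T[19][17]=17·153+9996=12597  T[19][18]=18·1+153=171
row 20: T[20][15]=15·13916778+243577530=452329200  T[20][16]=16·527136+13916778=22350954  T[20][17]=17·12597+527136=741285  T[20][18]=18·171+12597=15675
row 21: T[21][16]=16·22350954+452329200=809944464  T[21][17]=17·741285+22350954=34952799  T[21][18]=18·15675+741285=1023435
row 22: T[22][17]=17·34952799+809944464=1404142047  T[22][18]=18·1023435+34952799=53374629
Read S(22,17) = 1404142047, S(22,18) = 53374629.

1404142047, 53374629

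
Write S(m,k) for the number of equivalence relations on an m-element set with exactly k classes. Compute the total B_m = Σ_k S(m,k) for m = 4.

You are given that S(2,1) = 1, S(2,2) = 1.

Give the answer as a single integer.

15

row 3: T[3][1]=1·1+0=1  T[3][2]=2·1+1=3  T[3][3]=3·0+1=1
row 4: T[4][1]=1·1+0=1  T[4][2]=2·3+1=7  T[4][3]=3·1+3=6  T[4][4]=4·0+1=1
B_4 = ΣS(4,k) = 1+7+6+1 = 15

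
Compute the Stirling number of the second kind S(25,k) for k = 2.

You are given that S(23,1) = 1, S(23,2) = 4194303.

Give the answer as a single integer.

16777215

@24  (24,1):1·1+0→1, (24,2):4194303·2+1→8388607
@25  (25,2):8388607·2+1→16777215
Read S(25,2) = 16777215.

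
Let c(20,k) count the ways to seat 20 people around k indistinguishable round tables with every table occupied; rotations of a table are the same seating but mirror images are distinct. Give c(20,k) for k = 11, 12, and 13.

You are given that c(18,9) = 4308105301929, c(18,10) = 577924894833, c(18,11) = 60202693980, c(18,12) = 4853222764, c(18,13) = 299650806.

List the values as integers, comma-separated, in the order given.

46280647751910, 4465226757381, 342252511900

row 19: T[19][10]=18·577924894833+4308105301929=14710753408923  T[19][11]=18·60202693980+577924894833=1661573386473  T[19][12]=18·4853222764+60202693980=147560703732  T[19][13]=18·299650806+4853222764=10246937272
row 20: T[20][11]=19·1661573386473+14710753408923=46280647751910  T[20][12]=19·147560703732+1661573386473=4465226757381  T[20][13]=19·10246937272+147560703732=342252511900
Read c(20,11) = 46280647751910, c(20,12) = 4465226757381, c(20,13) = 342252511900.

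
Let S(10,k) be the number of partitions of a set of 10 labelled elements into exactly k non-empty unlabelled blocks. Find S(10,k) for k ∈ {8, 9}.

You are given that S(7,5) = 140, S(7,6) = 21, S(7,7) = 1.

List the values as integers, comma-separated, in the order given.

750, 45

i=8: T(8,6)=140+6·21=266 | T(8,7)=21+7·1=28 | T(8,8)=1+8·0=1
i=9: T(9,7)=266+7·28=462 | T(9,8)=28+8·1=36 | T(9,9)=1+9·0=1
i=10: T(10,8)=462+8·36=750 | T(10,9)=36+9·1=45
Read S(10,8) = 750, S(10,9) = 45.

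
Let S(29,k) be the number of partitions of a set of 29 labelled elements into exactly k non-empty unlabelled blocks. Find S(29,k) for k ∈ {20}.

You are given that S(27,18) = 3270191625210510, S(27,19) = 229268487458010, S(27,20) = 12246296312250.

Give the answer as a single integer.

[28] T[28,19]:19*229268487458010+3270191625210510=7626292886912700 · T[28,20]:20*12246296312250+229268487458010=474194413703010
[29] T[29,20]:20*474194413703010+7626292886912700=17110181160972900
Read S(29,20) = 17110181160972900.

17110181160972900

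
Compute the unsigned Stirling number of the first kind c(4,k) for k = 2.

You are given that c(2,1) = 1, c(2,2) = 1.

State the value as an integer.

row 3: T[3][1]=2·1+0=2  T[3][2]=2·1+1=3
row 4: T[4][2]=3·3+2=11
Read c(4,2) = 11.

11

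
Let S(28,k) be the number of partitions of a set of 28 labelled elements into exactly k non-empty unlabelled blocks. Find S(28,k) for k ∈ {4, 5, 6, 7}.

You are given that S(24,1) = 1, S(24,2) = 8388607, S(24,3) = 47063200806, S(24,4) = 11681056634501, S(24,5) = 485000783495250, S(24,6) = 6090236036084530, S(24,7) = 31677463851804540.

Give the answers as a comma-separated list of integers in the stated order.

2998587019946701, 307440364830580800, 8220146115188676396, 82892803728383735268

@25  (25,1):1·1+0→1, (25,2):8388607·2+1→16777215, (25,3):47063200806·3+8388607→141197991025, (25,4):11681056634501·4+47063200806→46771289738810, (25,5):485000783495250·5+11681056634501→2436684974110751, (25,6):6090236036084530·6+485000783495250→37026417000002430, (25,7):31677463851804540·7+6090236036084530→227832482998716310
@26  (26,2):16777215·2+1→33554431, (26,3):141197991025·3+16777215→423610750290, (26,4):46771289738810·4+141197991025→187226356946265, (26,5):2436684974110751·5+46771289738810→12230196160292565, (26,6):37026417000002430·6+2436684974110751→224595186974125331, (26,7):227832482998716310·7+37026417000002430→1631853797991016600
@27  (27,3):423610750290·3+33554431→1270865805301, (27,4):187226356946265·4+423610750290→749329038535350, (27,5):12230196160292565·5+187226356946265→61338207158409090, (27,6):224595186974125331·6+12230196160292565→1359801318005044551, (27,7):1631853797991016600·7+224595186974125331→11647571772911241531
@28  (28,4):749329038535350·4+1270865805301→2998587019946701, (28,5):61338207158409090·5+749329038535350→307440364830580800, (28,6):1359801318005044551·6+61338207158409090→8220146115188676396, (28,7):11647571772911241531·7+1359801318005044551→82892803728383735268
Read S(28,4) = 2998587019946701, S(28,5) = 307440364830580800, S(28,6) = 8220146115188676396, S(28,7) = 82892803728383735268.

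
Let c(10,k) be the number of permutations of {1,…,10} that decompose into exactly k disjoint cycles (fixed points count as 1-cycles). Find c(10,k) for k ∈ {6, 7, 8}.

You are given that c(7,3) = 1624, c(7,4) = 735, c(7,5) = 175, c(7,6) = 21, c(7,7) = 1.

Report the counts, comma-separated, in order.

63273, 9450, 870

@8  (8,4):735·7+1624→6769, (8,5):175·7+735→1960, (8,6):21·7+175→322, (8,7):1·7+21→28, (8,8):0·7+1→1
@9  (9,5):1960·8+6769→22449, (9,6):322·8+1960→4536, (9,7):28·8+322→546, (9,8):1·8+28→36
@10  (10,6):4536·9+22449→63273, (10,7):546·9+4536→9450, (10,8):36·9+546→870
Read c(10,6) = 63273, c(10,7) = 9450, c(10,8) = 870.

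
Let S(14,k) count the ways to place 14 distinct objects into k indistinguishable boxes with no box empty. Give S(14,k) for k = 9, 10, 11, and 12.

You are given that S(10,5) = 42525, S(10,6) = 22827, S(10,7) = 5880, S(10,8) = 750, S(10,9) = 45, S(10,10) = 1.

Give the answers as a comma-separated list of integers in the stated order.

i=11: T(11,6)=42525+6·22827=179487 | T(11,7)=22827+7·5880=63987 | T(11,8)=5880+8·750=11880 | T(11,9)=750+9·45=1155 | T(11,10)=45+10·1=55 | T(11,11)=1+11·0=1
i=12: T(12,7)=179487+7·63987=627396 | T(12,8)=63987+8·11880=159027 | T(12,9)=11880+9·1155=22275 | T(12,10)=1155+10·55=1705 | T(12,11)=55+11·1=66 | T(12,12)=1+12·0=1
i=13: T(13,8)=627396+8·159027=1899612 | T(13,9)=159027+9·22275=359502 | T(13,10)=22275+10·1705=39325 | T(13,11)=1705+11·66=2431 | T(13,12)=66+12·1=78
i=14: T(14,9)=1899612+9·359502=5135130 | T(14,10)=359502+10·39325=752752 | T(14,11)=39325+11·2431=66066 | T(14,12)=2431+12·78=3367
Read S(14,9) = 5135130, S(14,10) = 752752, S(14,11) = 66066, S(14,12) = 3367.

5135130, 752752, 66066, 3367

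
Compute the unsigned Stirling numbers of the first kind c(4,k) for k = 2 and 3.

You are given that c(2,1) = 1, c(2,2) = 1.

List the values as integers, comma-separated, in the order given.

i=3: T(3,1)=0+2·1=2 | T(3,2)=1+2·1=3 | T(3,3)=1+2·0=1
i=4: T(4,2)=2+3·3=11 | T(4,3)=3+3·1=6
Read c(4,2) = 11, c(4,3) = 6.

11, 6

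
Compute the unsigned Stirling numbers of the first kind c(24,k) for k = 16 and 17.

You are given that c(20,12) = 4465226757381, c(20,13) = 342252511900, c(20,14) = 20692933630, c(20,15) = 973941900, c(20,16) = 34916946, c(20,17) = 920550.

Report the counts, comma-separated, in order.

137272511800831, 6400590336096

r21: T_21,13=20×342252511900+4465226757381=11310276995381; T_21,14=20×20692933630+342252511900=756111184500; T_21,15=20×973941900+20692933630=40171771630; T_21,16=20×34916946+973941900=1672280820; T_21,17=20×920550+34916946=53327946
r22: T_22,14=21×756111184500+11310276995381=27188611869881; T_22,15=21×40171771630+756111184500=1599718388730; T_22,16=21×1672280820+40171771630=75289668850; T_22,17=21×53327946+1672280820=2792167686
r23: T_23,15=22×1599718388730+27188611869881=62382416421941; T_23,16=22×75289668850+1599718388730=3256091103430; T_23,17=22×2792167686+75289668850=136717357942
r24: T_24,16=23×3256091103430+62382416421941=137272511800831; T_24,17=23×136717357942+3256091103430=6400590336096
Read c(24,16) = 137272511800831, c(24,17) = 6400590336096.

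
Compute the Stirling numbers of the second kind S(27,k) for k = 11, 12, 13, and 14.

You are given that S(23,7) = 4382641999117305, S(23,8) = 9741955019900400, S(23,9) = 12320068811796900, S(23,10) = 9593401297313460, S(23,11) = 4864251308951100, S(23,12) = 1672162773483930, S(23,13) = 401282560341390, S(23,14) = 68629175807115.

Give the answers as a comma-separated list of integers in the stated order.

row 24: T[24][8]=8·9741955019900400+4382641999117305=82318282158320505  T[24][9]=9·12320068811796900+9741955019900400=120622574326072500  T[24][10]=10·9593401297313460+12320068811796900=108254081784931500  T[24][11]=11·4864251308951100+9593401297313460=63100165695775560  T[24][12]=12·1672162773483930+4864251308951100=24930204590758260  T[24][13]=13·401282560341390+1672162773483930=6888836057922000  T[24][14]=14·68629175807115+401282560341390=1362091021641000
row 25: T[25][9]=9·120622574326072500+82318282158320505=1167921451092973005  T[25][10]=10·108254081784931500+120622574326072500=1203163392175387500  T[25][11]=11·63100165695775560+108254081784931500=802355904438462660  T[25][12]=12·24930204590758260+63100165695775560=362262620784874680  T[25][13]=13·6888836057922000+24930204590758260=114485073343744260  T[25][14]=14·1362091021641000+6888836057922000=25958110360896000
row 26: T[26][10]=10·1203163392175387500+1167921451092973005=13199555372846848005  T[26][11]=11·802355904438462660+1203163392175387500=10029078340998476760  T[26][12]=12·362262620784874680+802355904438462660=5149507353856958820  T[26][13]=13·114485073343744260+362262620784874680=1850568574253550060  T[26][14]=14·25958110360896000+114485073343744260=477898618396288260
row 27: T[27][11]=11·10029078340998476760+13199555372846848005=123519417123830092365  T[27][12]=12·5149507353856958820+10029078340998476760=71823166587281982600  T[27][13]=13·1850568574253550060+5149507353856958820=29206898819153109600  T[27][14]=14·477898618396288260+1850568574253550060=8541149231801585700
Read S(27,11) = 123519417123830092365, S(27,12) = 71823166587281982600, S(27,13) = 29206898819153109600, S(27,14) = 8541149231801585700.

123519417123830092365, 71823166587281982600, 29206898819153109600, 8541149231801585700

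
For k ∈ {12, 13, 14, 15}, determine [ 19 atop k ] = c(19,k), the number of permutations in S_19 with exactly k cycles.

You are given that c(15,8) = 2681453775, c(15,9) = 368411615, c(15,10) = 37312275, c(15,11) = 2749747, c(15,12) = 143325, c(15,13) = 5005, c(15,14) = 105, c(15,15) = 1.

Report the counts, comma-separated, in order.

147560703732, 10246937272, 549789282, 22323822

r16: T_16,9=15×368411615+2681453775=8207628000; T_16,10=15×37312275+368411615=928095740; T_16,11=15×2749747+37312275=78558480; T_16,12=15×143325+2749747=4899622; T_16,13=15×5005+143325=218400; T_16,14=15×105+5005=6580; T_16,15=15×1+105=120
r17: T_17,10=16×928095740+8207628000=23057159840; T_17,11=16×78558480+928095740=2185031420; T_17,12=16×4899622+78558480=156952432; T_17,13=16×218400+4899622=8394022; T_17,14=16×6580+218400=323680; T_17,15=16×120+6580=8500
r18: T_18,11=17×2185031420+23057159840=60202693980; T_18,12=17×156952432+2185031420=4853222764; T_18,13=17×8394022+156952432=299650806; T_18,14=17×323680+8394022=13896582; T_18,15=17×8500+323680=468180
r19: T_19,12=18×4853222764+60202693980=147560703732; T_19,13=18×299650806+4853222764=10246937272; T_19,14=18×13896582+299650806=549789282; T_19,15=18×468180+13896582=22323822
Read c(19,12) = 147560703732, c(19,13) = 10246937272, c(19,14) = 549789282, c(19,15) = 22323822.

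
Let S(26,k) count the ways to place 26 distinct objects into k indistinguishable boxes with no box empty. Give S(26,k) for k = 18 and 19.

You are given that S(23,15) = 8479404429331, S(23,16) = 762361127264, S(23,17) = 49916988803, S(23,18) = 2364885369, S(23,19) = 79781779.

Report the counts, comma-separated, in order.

i=24: T(24,16)=8479404429331+16·762361127264=20677182465555 | T(24,17)=762361127264+17·49916988803=1610949936915 | T(24,18)=49916988803+18·2364885369=92484925445 | T(24,19)=2364885369+19·79781779=3880739170
i=25: T(25,17)=20677182465555+17·1610949936915=48063331393110 | T(25,18)=1610949936915+18·92484925445=3275678594925 | T(25,19)=92484925445+19·3880739170=166218969675
i=26: T(26,18)=48063331393110+18·3275678594925=107025546101760 | T(26,19)=3275678594925+19·166218969675=6433839018750
Read S(26,18) = 107025546101760, S(26,19) = 6433839018750.

107025546101760, 6433839018750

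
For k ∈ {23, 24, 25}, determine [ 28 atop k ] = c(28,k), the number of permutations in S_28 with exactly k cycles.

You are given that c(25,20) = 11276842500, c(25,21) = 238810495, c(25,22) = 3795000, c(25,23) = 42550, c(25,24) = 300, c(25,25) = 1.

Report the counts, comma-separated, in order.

i=26: T(26,21)=11276842500+25·238810495=17247104875 | T(26,22)=238810495+25·3795000=333685495 | T(26,23)=3795000+25·42550=4858750 | T(26,24)=42550+25·300=50050 | T(26,25)=300+25·1=325
i=27: T(27,22)=17247104875+26·333685495=25922927745 | T(27,23)=333685495+26·4858750=460012995 | T(27,24)=4858750+26·50050=6160050 | T(27,25)=50050+26·325=58500
i=28: T(28,23)=25922927745+27·460012995=38343278610 | T(28,24)=460012995+27·6160050=626334345 | T(28,25)=6160050+27·58500=7739550
Read c(28,23) = 38343278610, c(28,24) = 626334345, c(28,25) = 7739550.

38343278610, 626334345, 7739550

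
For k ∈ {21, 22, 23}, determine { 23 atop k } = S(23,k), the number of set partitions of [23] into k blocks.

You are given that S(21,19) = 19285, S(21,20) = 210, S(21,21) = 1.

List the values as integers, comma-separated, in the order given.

28336, 253, 1

i=22: T(22,20)=19285+20·210=23485 | T(22,21)=210+21·1=231 | T(22,22)=1+22·0=1
i=23: T(23,21)=23485+21·231=28336 | T(23,22)=231+22·1=253 | T(23,23)=1+23·0=1
Read S(23,21) = 28336, S(23,22) = 253, S(23,23) = 1.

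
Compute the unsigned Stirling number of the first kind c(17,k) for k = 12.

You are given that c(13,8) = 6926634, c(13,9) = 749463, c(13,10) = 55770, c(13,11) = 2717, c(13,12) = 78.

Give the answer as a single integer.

156952432

[14] T[14,9]:13*749463+6926634=16669653 · T[14,10]:13*55770+749463=1474473 · T[14,11]:13*2717+55770=91091 · T[14,12]:13*78+2717=3731
[15] T[15,10]:14*1474473+16669653=37312275 · T[15,11]:14*91091+1474473=2749747 · T[15,12]:14*3731+91091=143325
[16] T[16,11]:15*2749747+37312275=78558480 · T[16,12]:15*143325+2749747=4899622
[17] T[17,12]:16*4899622+78558480=156952432
Read c(17,12) = 156952432.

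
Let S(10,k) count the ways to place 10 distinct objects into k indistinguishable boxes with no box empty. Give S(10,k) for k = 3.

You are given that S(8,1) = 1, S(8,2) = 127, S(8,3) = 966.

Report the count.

9330

r9: T_9,2=2×127+1=255; T_9,3=3×966+127=3025
r10: T_10,3=3×3025+255=9330
Read S(10,3) = 9330.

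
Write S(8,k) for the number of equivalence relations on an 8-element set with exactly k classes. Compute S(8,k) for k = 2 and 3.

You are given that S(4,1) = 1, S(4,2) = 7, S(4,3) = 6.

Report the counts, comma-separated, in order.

127, 966

[5] T[5,1]:1*1+0=1 · T[5,2]:2*7+1=15 · T[5,3]:3*6+7=25
[6] T[6,1]:1*1+0=1 · T[6,2]:2*15+1=31 · T[6,3]:3*25+15=90
[7] T[7,1]:1*1+0=1 · T[7,2]:2*31+1=63 · T[7,3]:3*90+31=301
[8] T[8,2]:2*63+1=127 · T[8,3]:3*301+63=966
Read S(8,2) = 127, S(8,3) = 966.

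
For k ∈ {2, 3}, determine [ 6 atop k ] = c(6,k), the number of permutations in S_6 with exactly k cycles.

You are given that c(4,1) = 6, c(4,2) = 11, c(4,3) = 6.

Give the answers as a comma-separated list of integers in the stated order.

274, 225

@5  (5,1):6·4+0→24, (5,2):11·4+6→50, (5,3):6·4+11→35
@6  (6,2):50·5+24→274, (6,3):35·5+50→225
Read c(6,2) = 274, c(6,3) = 225.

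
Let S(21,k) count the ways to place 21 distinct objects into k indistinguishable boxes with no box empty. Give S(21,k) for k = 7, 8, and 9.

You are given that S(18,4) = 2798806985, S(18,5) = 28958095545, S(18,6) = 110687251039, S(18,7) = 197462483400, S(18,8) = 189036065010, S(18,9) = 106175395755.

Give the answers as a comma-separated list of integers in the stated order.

r19: T_19,5=5×28958095545+2798806985=147589284710; T_19,6=6×110687251039+28958095545=693081601779; T_19,7=7×197462483400+110687251039=1492924634839; T_19,8=8×189036065010+197462483400=1709751003480; T_19,9=9×106175395755+189036065010=1144614626805
r20: T_20,6=6×693081601779+147589284710=4306078895384; T_20,7=7×1492924634839+693081601779=11143554045652; T_20,8=8×1709751003480+1492924634839=15170932662679; T_20,9=9×1144614626805+1709751003480=12011282644725
r21: T_21,7=7×11143554045652+4306078895384=82310957214948; T_21,8=8×15170932662679+11143554045652=132511015347084; T_21,9=9×12011282644725+15170932662679=123272476465204
Read S(21,7) = 82310957214948, S(21,8) = 132511015347084, S(21,9) = 123272476465204.

82310957214948, 132511015347084, 123272476465204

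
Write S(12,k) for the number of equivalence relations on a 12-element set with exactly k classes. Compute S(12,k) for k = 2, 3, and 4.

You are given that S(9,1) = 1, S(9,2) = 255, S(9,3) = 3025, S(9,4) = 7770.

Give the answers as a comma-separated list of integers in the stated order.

@10  (10,1):1·1+0→1, (10,2):255·2+1→511, (10,3):3025·3+255→9330, (10,4):7770·4+3025→34105
@11  (11,1):1·1+0→1, (11,2):511·2+1→1023, (11,3):9330·3+511→28501, (11,4):34105·4+9330→145750
@12  (12,2):1023·2+1→2047, (12,3):28501·3+1023→86526, (12,4):145750·4+28501→611501
Read S(12,2) = 2047, S(12,3) = 86526, S(12,4) = 611501.

2047, 86526, 611501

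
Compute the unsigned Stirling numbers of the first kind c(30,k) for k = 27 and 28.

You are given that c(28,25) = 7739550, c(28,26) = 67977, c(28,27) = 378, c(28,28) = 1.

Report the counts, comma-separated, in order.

r29: T_29,26=28×67977+7739550=9642906; T_29,27=28×378+67977=78561; T_29,28=28×1+378=406
r30: T_30,27=29×78561+9642906=11921175; T_30,28=29×406+78561=90335
Read c(30,27) = 11921175, c(30,28) = 90335.

11921175, 90335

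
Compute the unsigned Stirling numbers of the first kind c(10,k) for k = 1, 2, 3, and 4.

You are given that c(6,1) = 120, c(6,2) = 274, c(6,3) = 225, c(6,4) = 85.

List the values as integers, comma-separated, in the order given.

@7  (7,1):120·6+0→720, (7,2):274·6+120→1764, (7,3):225·6+274→1624, (7,4):85·6+225→735
@8  (8,1):720·7+0→5040, (8,2):1764·7+720→13068, (8,3):1624·7+1764→13132, (8,4):735·7+1624→6769
@9  (9,1):5040·8+0→40320, (9,2):13068·8+5040→109584, (9,3):13132·8+13068→118124, (9,4):6769·8+13132→67284
@10  (10,1):40320·9+0→362880, (10,2):109584·9+40320→1026576, (10,3):118124·9+109584→1172700, (10,4):67284·9+118124→723680
Read c(10,1) = 362880, c(10,2) = 1026576, c(10,3) = 1172700, c(10,4) = 723680.

362880, 1026576, 1172700, 723680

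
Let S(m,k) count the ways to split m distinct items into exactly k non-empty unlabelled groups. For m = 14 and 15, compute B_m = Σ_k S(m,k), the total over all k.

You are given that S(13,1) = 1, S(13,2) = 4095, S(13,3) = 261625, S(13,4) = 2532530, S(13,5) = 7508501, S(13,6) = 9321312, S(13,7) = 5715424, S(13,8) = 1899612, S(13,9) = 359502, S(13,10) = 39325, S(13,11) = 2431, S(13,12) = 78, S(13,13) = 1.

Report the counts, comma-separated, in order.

@14  (14,1):1·1+0→1, (14,2):4095·2+1→8191, (14,3):261625·3+4095→788970, (14,4):2532530·4+261625→10391745, (14,5):7508501·5+2532530→40075035, (14,6):9321312·6+7508501→63436373, (14,7):5715424·7+9321312→49329280, (14,8):1899612·8+5715424→20912320, (14,9):359502·9+1899612→5135130, (14,10):39325·10+359502→752752, (14,11):2431·11+39325→66066, (14,12):78·12+2431→3367, (14,13):1·13+78→91, (14,14):0·14+1→1
@15  (15,1):1·1+0→1, (15,2):8191·2+1→16383, (15,3):788970·3+8191→2375101, (15,4):10391745·4+788970→42355950, (15,5):40075035·5+10391745→210766920, (15,6):63436373·6+40075035→420693273, (15,7):49329280·7+63436373→408741333, (15,8):20912320·8+49329280→216627840, (15,9):5135130·9+20912320→67128490, (15,10):752752·10+5135130→12662650, (15,11):66066·11+752752→1479478, (15,12):3367·12+66066→106470, (15,13):91·13+3367→4550, (15,14):1·14+91→105, (15,15):0·15+1→1
B_14 = ΣS(14,k) = 1+8191+788970+10391745+40075035+63436373+49329280+20912320+5135130+752752+66066+3367+91+1 = 190899322
B_15 = ΣS(15,k) = 1+16383+2375101+42355950+210766920+420693273+408741333+216627840+67128490+12662650+1479478+106470+4550+105+1 = 1382958545

190899322, 1382958545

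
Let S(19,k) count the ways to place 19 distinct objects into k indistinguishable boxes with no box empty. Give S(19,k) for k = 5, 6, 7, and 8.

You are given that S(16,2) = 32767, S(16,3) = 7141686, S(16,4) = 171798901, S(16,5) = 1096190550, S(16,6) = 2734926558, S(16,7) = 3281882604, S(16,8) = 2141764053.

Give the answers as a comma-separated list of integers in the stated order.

@17  (17,3):7141686·3+32767→21457825, (17,4):171798901·4+7141686→694337290, (17,5):1096190550·5+171798901→5652751651, (17,6):2734926558·6+1096190550→17505749898, (17,7):3281882604·7+2734926558→25708104786, (17,8):2141764053·8+3281882604→20415995028
@18  (18,4):694337290·4+21457825→2798806985, (18,5):5652751651·5+694337290→28958095545, (18,6):17505749898·6+5652751651→110687251039, (18,7):25708104786·7+17505749898→197462483400, (18,8):20415995028·8+25708104786→189036065010
@19  (19,5):28958095545·5+2798806985→147589284710, (19,6):110687251039·6+28958095545→693081601779, (19,7):197462483400·7+110687251039→1492924634839, (19,8):189036065010·8+197462483400→1709751003480
Read S(19,5) = 147589284710, S(19,6) = 693081601779, S(19,7) = 1492924634839, S(19,8) = 1709751003480.

147589284710, 693081601779, 1492924634839, 1709751003480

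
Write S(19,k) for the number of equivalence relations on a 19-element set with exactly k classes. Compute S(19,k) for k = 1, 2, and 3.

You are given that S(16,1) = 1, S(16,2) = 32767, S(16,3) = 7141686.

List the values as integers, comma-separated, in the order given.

1, 262143, 193448101

[17] T[17,1]:1*1+0=1 · T[17,2]:2*32767+1=65535 · T[17,3]:3*7141686+32767=21457825
[18] T[18,1]:1*1+0=1 · T[18,2]:2*65535+1=131071 · T[18,3]:3*21457825+65535=64439010
[19] T[19,1]:1*1+0=1 · T[19,2]:2*131071+1=262143 · T[19,3]:3*64439010+131071=193448101
Read S(19,1) = 1, S(19,2) = 262143, S(19,3) = 193448101.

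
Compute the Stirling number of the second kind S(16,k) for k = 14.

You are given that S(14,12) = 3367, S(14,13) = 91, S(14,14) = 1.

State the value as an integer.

6020

r15: T_15,13=13×91+3367=4550; T_15,14=14×1+91=105
r16: T_16,14=14×105+4550=6020
Read S(16,14) = 6020.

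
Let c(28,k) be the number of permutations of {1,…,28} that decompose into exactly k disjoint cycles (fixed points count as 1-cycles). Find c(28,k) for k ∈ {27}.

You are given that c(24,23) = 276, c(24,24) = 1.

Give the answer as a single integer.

378

r25: T_25,24=24×1+276=300; T_25,25=24×0+1=1
r26: T_26,25=25×1+300=325; T_26,26=25×0+1=1
r27: T_27,26=26×1+325=351; T_27,27=26×0+1=1
r28: T_28,27=27×1+351=378
Read c(28,27) = 378.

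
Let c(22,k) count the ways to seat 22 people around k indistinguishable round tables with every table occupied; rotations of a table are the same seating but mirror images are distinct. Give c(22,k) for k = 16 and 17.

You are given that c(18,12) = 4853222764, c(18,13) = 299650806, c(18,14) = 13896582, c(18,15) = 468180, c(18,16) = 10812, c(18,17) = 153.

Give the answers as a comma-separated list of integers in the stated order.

75289668850, 2792167686

row 19: T[19][13]=18·299650806+4853222764=10246937272  T[19][14]=18·13896582+299650806=549789282  T[19][15]=18·468180+13896582=22323822  T[19][16]=18·10812+468180=662796  T[19][17]=18·153+10812=13566
row 20: T[20][14]=19·549789282+10246937272=20692933630  T[20][15]=19·22323822+549789282=973941900  T[20][16]=19·662796+22323822=34916946  T[20][17]=19·13566+662796=920550
row 21: T[21][15]=20·973941900+20692933630=40171771630  T[21][16]=20·34916946+973941900=1672280820  T[21][17]=20·920550+34916946=53327946
row 22: T[22][16]=21·1672280820+40171771630=75289668850  T[22][17]=21·53327946+1672280820=2792167686
Read c(22,16) = 75289668850, c(22,17) = 2792167686.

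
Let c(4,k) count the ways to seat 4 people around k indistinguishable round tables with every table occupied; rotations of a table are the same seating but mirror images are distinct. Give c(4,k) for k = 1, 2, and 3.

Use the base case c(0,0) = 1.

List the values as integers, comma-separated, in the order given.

6, 11, 6

row 1: T[1][1]=0·0+1=1
row 2: T[2][1]=1·1+0=1  T[2][2]=1·0+1=1
row 3: T[3][1]=2·1+0=2  T[3][2]=2·1+1=3  T[3][3]=2·0+1=1
row 4: T[4][1]=3·2+0=6  T[4][2]=3·3+2=11  T[4][3]=3·1+3=6
Read c(4,1) = 6, c(4,2) = 11, c(4,3) = 6.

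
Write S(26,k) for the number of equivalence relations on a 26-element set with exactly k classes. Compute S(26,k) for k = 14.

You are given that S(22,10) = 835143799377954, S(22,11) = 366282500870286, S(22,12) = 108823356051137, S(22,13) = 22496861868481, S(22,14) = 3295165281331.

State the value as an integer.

477898618396288260

r23: T_23,11=11×366282500870286+835143799377954=4864251308951100; T_23,12=12×108823356051137+366282500870286=1672162773483930; T_23,13=13×22496861868481+108823356051137=401282560341390; T_23,14=14×3295165281331+22496861868481=68629175807115
r24: T_24,12=12×1672162773483930+4864251308951100=24930204590758260; T_24,13=13×401282560341390+1672162773483930=6888836057922000; T_24,14=14×68629175807115+401282560341390=1362091021641000
r25: T_25,13=13×6888836057922000+24930204590758260=114485073343744260; T_25,14=14×1362091021641000+6888836057922000=25958110360896000
r26: T_26,14=14×25958110360896000+114485073343744260=477898618396288260
Read S(26,14) = 477898618396288260.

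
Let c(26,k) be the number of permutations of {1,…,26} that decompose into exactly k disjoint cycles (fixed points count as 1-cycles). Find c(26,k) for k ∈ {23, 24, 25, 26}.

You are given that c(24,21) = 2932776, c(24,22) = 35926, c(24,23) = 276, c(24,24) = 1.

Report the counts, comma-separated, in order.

r25: T_25,22=24×35926+2932776=3795000; T_25,23=24×276+35926=42550; T_25,24=24×1+276=300; T_25,25=24×0+1=1
r26: T_26,23=25×42550+3795000=4858750; T_26,24=25×300+42550=50050; T_26,25=25×1+300=325; T_26,26=25×0+1=1
Read c(26,23) = 4858750, c(26,24) = 50050, c(26,25) = 325, c(26,26) = 1.

4858750, 50050, 325, 1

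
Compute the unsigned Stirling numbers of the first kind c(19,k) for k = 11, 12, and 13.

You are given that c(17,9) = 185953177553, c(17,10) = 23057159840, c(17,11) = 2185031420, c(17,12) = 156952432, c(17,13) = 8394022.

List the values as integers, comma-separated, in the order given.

1661573386473, 147560703732, 10246937272

@18  (18,10):23057159840·17+185953177553→577924894833, (18,11):2185031420·17+23057159840→60202693980, (18,12):156952432·17+2185031420→4853222764, (18,13):8394022·17+156952432→299650806
@19  (19,11):60202693980·18+577924894833→1661573386473, (19,12):4853222764·18+60202693980→147560703732, (19,13):299650806·18+4853222764→10246937272
Read c(19,11) = 1661573386473, c(19,12) = 147560703732, c(19,13) = 10246937272.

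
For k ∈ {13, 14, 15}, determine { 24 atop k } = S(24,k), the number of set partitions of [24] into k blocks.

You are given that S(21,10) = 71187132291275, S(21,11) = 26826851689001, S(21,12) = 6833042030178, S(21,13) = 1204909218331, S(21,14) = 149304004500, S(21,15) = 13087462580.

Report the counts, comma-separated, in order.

i=22: T(22,11)=71187132291275+11·26826851689001=366282500870286 | T(22,12)=26826851689001+12·6833042030178=108823356051137 | T(22,13)=6833042030178+13·1204909218331=22496861868481 | T(22,14)=1204909218331+14·149304004500=3295165281331 | T(22,15)=149304004500+15·13087462580=345615943200
i=23: T(23,12)=366282500870286+12·108823356051137=1672162773483930 | T(23,13)=108823356051137+13·22496861868481=401282560341390 | T(23,14)=22496861868481+14·3295165281331=68629175807115 | T(23,15)=3295165281331+15·345615943200=8479404429331
i=24: T(24,13)=1672162773483930+13·401282560341390=6888836057922000 | T(24,14)=401282560341390+14·68629175807115=1362091021641000 | T(24,15)=68629175807115+15·8479404429331=195820242247080
Read S(24,13) = 6888836057922000, S(24,14) = 1362091021641000, S(24,15) = 195820242247080.

6888836057922000, 1362091021641000, 195820242247080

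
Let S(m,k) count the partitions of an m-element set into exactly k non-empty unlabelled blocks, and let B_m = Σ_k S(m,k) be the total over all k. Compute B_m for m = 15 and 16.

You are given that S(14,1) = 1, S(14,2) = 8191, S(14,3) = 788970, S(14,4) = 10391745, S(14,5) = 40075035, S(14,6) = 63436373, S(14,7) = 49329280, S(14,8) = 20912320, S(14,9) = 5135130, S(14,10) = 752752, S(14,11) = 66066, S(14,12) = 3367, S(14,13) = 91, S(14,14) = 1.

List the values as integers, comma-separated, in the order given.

1382958545, 10480142147

r15: T_15,1=1×1+0=1; T_15,2=2×8191+1=16383; T_15,3=3×788970+8191=2375101; T_15,4=4×10391745+788970=42355950; T_15,5=5×40075035+10391745=210766920; T_15,6=6×63436373+40075035=420693273; T_15,7=7×49329280+63436373=408741333; T_15,8=8×20912320+49329280=216627840; T_15,9=9×5135130+20912320=67128490; T_15,10=10×752752+5135130=12662650; T_15,11=11×66066+752752=1479478; T_15,12=12×3367+66066=106470; T_15,13=13×91+3367=4550; T_15,14=14×1+91=105; T_15,15=15×0+1=1
r16: T_16,1=1×1+0=1; T_16,2=2×16383+1=32767; T_16,3=3×2375101+16383=7141686; T_16,4=4×42355950+2375101=171798901; T_16,5=5×210766920+42355950=1096190550; T_16,6=6×420693273+210766920=2734926558; T_16,7=7×408741333+420693273=3281882604; T_16,8=8×216627840+408741333=2141764053; T_16,9=9×67128490+216627840=820784250; T_16,10=10×12662650+67128490=193754990; T_16,11=11×1479478+12662650=28936908; T_16,12=12×106470+1479478=2757118; T_16,13=13×4550+106470=165620; T_16,14=14×105+4550=6020; T_16,15=15×1+105=120; T_16,16=16×0+1=1
B_15 = ΣS(15,k) = 1+16383+2375101+42355950+210766920+420693273+408741333+216627840+67128490+12662650+1479478+106470+4550+105+1 = 1382958545
B_16 = ΣS(16,k) = 1+32767+7141686+171798901+1096190550+2734926558+3281882604+2141764053+820784250+193754990+28936908+2757118+165620+6020+120+1 = 10480142147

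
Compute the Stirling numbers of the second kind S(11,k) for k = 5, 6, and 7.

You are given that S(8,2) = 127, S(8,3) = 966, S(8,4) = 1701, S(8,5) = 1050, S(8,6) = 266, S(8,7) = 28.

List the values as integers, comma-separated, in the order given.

r9: T_9,3=3×966+127=3025; T_9,4=4×1701+966=7770; T_9,5=5×1050+1701=6951; T_9,6=6×266+1050=2646; T_9,7=7×28+266=462
r10: T_10,4=4×7770+3025=34105; T_10,5=5×6951+7770=42525; T_10,6=6×2646+6951=22827; T_10,7=7×462+2646=5880
r11: T_11,5=5×42525+34105=246730; T_11,6=6×22827+42525=179487; T_11,7=7×5880+22827=63987
Read S(11,5) = 246730, S(11,6) = 179487, S(11,7) = 63987.

246730, 179487, 63987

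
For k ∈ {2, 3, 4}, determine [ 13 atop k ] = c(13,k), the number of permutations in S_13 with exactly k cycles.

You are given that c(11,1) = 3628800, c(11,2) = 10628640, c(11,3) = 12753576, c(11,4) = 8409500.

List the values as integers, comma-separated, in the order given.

1486442880, 1931559552, 1414014888

i=12: T(12,1)=0+11·3628800=39916800 | T(12,2)=3628800+11·10628640=120543840 | T(12,3)=10628640+11·12753576=150917976 | T(12,4)=12753576+11·8409500=105258076
i=13: T(13,2)=39916800+12·120543840=1486442880 | T(13,3)=120543840+12·150917976=1931559552 | T(13,4)=150917976+12·105258076=1414014888
Read c(13,2) = 1486442880, c(13,3) = 1931559552, c(13,4) = 1414014888.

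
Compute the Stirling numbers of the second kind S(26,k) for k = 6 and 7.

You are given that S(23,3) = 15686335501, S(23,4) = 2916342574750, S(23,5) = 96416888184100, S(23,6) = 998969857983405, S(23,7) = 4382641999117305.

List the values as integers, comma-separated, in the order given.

@24  (24,4):2916342574750·4+15686335501→11681056634501, (24,5):96416888184100·5+2916342574750→485000783495250, (24,6):998969857983405·6+96416888184100→6090236036084530, (24,7):4382641999117305·7+998969857983405→31677463851804540
@25  (25,5):485000783495250·5+11681056634501→2436684974110751, (25,6):6090236036084530·6+485000783495250→37026417000002430, (25,7):31677463851804540·7+6090236036084530→227832482998716310
@26  (26,6):37026417000002430·6+2436684974110751→224595186974125331, (26,7):227832482998716310·7+37026417000002430→1631853797991016600
Read S(26,6) = 224595186974125331, S(26,7) = 1631853797991016600.

224595186974125331, 1631853797991016600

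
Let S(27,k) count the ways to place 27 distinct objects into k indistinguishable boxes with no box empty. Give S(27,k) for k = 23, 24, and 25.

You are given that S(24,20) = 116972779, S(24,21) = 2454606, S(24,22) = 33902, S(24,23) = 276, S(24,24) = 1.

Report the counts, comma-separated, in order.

333832005, 5265000, 55575

i=25: T(25,21)=116972779+21·2454606=168519505 | T(25,22)=2454606+22·33902=3200450 | T(25,23)=33902+23·276=40250 | T(25,24)=276+24·1=300 | T(25,25)=1+25·0=1
i=26: T(26,22)=168519505+22·3200450=238929405 | T(26,23)=3200450+23·40250=4126200 | T(26,24)=40250+24·300=47450 | T(26,25)=300+25·1=325
i=27: T(27,23)=238929405+23·4126200=333832005 | T(27,24)=4126200+24·47450=5265000 | T(27,25)=47450+25·325=55575
Read S(27,23) = 333832005, S(27,24) = 5265000, S(27,25) = 55575.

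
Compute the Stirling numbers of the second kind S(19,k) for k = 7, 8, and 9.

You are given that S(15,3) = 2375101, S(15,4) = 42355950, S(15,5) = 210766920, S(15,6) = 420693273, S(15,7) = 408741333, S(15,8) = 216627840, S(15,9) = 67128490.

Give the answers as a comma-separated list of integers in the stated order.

r16: T_16,4=4×42355950+2375101=171798901; T_16,5=5×210766920+42355950=1096190550; T_16,6=6×420693273+210766920=2734926558; T_16,7=7×408741333+420693273=3281882604; T_16,8=8×216627840+408741333=2141764053; T_16,9=9×67128490+216627840=820784250
r17: T_17,5=5×1096190550+171798901=5652751651; T_17,6=6×2734926558+1096190550=17505749898; T_17,7=7×3281882604+2734926558=25708104786; T_17,8=8×2141764053+3281882604=20415995028; T_17,9=9×820784250+2141764053=9528822303
r18: T_18,6=6×17505749898+5652751651=110687251039; T_18,7=7×25708104786+17505749898=197462483400; T_18,8=8×20415995028+25708104786=189036065010; T_18,9=9×9528822303+20415995028=106175395755
r19: T_19,7=7×197462483400+110687251039=1492924634839; T_19,8=8×189036065010+197462483400=1709751003480; T_19,9=9×106175395755+189036065010=1144614626805
Read S(19,7) = 1492924634839, S(19,8) = 1709751003480, S(19,9) = 1144614626805.

1492924634839, 1709751003480, 1144614626805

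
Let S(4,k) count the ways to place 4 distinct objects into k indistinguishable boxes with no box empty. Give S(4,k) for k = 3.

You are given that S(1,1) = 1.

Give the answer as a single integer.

[2] T[2,1]:1*1+0=1 · T[2,2]:2*0+1=1
[3] T[3,2]:2*1+1=3 · T[3,3]:3*0+1=1
[4] T[4,3]:3*1+3=6
Read S(4,3) = 6.

6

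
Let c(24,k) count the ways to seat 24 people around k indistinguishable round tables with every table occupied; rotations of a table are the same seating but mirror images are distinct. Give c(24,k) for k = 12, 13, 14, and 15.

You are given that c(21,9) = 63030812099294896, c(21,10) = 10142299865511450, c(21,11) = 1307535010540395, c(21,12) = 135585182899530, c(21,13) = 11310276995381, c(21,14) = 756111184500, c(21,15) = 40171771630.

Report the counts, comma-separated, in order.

4070384057007569521, 413356714301314056, 34701806448704206, 2406046038644556

@22  (22,10):10142299865511450·21+63030812099294896→276019109275035346, (22,11):1307535010540395·21+10142299865511450→37600535086859745, (22,12):135585182899530·21+1307535010540395→4154823851430525, (22,13):11310276995381·21+135585182899530→373100999802531, (22,14):756111184500·21+11310276995381→27188611869881, (22,15):40171771630·21+756111184500→1599718388730
@23  (23,11):37600535086859745·22+276019109275035346→1103230881185949736, (23,12):4154823851430525·22+37600535086859745→129006659818331295, (23,13):373100999802531·22+4154823851430525→12363045847086207, (23,14):27188611869881·22+373100999802531→971250460939913, (23,15):1599718388730·22+27188611869881→62382416421941
@24  (24,12):129006659818331295·23+1103230881185949736→4070384057007569521, (24,13):12363045847086207·23+129006659818331295→413356714301314056, (24,14):971250460939913·23+12363045847086207→34701806448704206, (24,15):62382416421941·23+971250460939913→2406046038644556
Read c(24,12) = 4070384057007569521, c(24,13) = 413356714301314056, c(24,14) = 34701806448704206, c(24,15) = 2406046038644556.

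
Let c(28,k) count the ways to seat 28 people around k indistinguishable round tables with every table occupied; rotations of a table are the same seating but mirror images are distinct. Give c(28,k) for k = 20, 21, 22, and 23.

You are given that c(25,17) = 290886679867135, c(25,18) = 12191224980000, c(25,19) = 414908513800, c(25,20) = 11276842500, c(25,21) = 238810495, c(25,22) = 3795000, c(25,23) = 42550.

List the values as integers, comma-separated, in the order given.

2280730371654735, 71603372991150, 1845173352165, 38343278610

row 26: T[26][18]=25·12191224980000+290886679867135=595667304367135  T[26][19]=25·414908513800+12191224980000=22563937825000  T[26][20]=25·11276842500+414908513800=696829576300  T[26][21]=25·238810495+11276842500=17247104875  T[26][22]=25·3795000+238810495=333685495  T[26][23]=25·42550+3795000=4858750
row 27: T[27][19]=26·22563937825000+595667304367135=1182329687817135  T[27][20]=26·696829576300+22563937825000=40681506808800  T[27][21]=26·17247104875+696829576300=1145254303050  T[27][22]=26·333685495+17247104875=25922927745  T[27][23]=26·4858750+333685495=460012995
row 28: T[28][20]=27·40681506808800+1182329687817135=2280730371654735  T[28][21]=27·1145254303050+40681506808800=71603372991150  T[28][22]=27·25922927745+1145254303050=1845173352165  T[28][23]=27·460012995+25922927745=38343278610
Read c(28,20) = 2280730371654735, c(28,21) = 71603372991150, c(28,22) = 1845173352165, c(28,23) = 38343278610.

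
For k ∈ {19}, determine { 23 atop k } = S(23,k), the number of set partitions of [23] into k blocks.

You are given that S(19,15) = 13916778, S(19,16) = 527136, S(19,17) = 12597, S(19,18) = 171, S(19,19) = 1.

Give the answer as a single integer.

79781779

@20  (20,16):527136·16+13916778→22350954, (20,17):12597·17+527136→741285, (20,18):171·18+12597→15675, (20,19):1·19+171→190
@21  (21,17):741285·17+22350954→34952799, (21,18):15675·18+741285→1023435, (21,19):190·19+15675→19285
@22  (22,18):1023435·18+34952799→53374629, (22,19):19285·19+1023435→1389850
@23  (23,19):1389850·19+53374629→79781779
Read S(23,19) = 79781779.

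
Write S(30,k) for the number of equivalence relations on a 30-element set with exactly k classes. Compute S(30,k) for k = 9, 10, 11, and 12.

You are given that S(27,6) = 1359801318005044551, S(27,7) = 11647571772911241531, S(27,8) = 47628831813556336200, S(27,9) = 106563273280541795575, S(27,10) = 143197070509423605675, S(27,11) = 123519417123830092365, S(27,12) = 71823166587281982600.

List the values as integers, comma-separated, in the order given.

88300984248924568770870, 173373343599189364594756, 215047101560666876619690, 177979707061075333384555

i=28: T(28,7)=1359801318005044551+7·11647571772911241531=82892803728383735268 | T(28,8)=11647571772911241531+8·47628831813556336200=392678226281361931131 | T(28,9)=47628831813556336200+9·106563273280541795575=1006698291338432496375 | T(28,10)=106563273280541795575+10·143197070509423605675=1538533978374777852325 | T(28,11)=143197070509423605675+11·123519417123830092365=1501910658871554621690 | T(28,12)=123519417123830092365+12·71823166587281982600=985397416171213883565
i=29: T(29,8)=82892803728383735268+8·392678226281361931131=3224318613979279184316 | T(29,9)=392678226281361931131+9·1006698291338432496375=9452962848327254398506 | T(29,10)=1006698291338432496375+10·1538533978374777852325=16392038075086211019625 | T(29,11)=1538533978374777852325+11·1501910658871554621690=18059551225961878690915 | T(29,12)=1501910658871554621690+12·985397416171213883565=13326679652926121224470
i=30: T(30,9)=3224318613979279184316+9·9452962848327254398506=88300984248924568770870 | T(30,10)=9452962848327254398506+10·16392038075086211019625=173373343599189364594756 | T(30,11)=16392038075086211019625+11·18059551225961878690915=215047101560666876619690 | T(30,12)=18059551225961878690915+12·13326679652926121224470=177979707061075333384555
Read S(30,9) = 88300984248924568770870, S(30,10) = 173373343599189364594756, S(30,11) = 215047101560666876619690, S(30,12) = 177979707061075333384555.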